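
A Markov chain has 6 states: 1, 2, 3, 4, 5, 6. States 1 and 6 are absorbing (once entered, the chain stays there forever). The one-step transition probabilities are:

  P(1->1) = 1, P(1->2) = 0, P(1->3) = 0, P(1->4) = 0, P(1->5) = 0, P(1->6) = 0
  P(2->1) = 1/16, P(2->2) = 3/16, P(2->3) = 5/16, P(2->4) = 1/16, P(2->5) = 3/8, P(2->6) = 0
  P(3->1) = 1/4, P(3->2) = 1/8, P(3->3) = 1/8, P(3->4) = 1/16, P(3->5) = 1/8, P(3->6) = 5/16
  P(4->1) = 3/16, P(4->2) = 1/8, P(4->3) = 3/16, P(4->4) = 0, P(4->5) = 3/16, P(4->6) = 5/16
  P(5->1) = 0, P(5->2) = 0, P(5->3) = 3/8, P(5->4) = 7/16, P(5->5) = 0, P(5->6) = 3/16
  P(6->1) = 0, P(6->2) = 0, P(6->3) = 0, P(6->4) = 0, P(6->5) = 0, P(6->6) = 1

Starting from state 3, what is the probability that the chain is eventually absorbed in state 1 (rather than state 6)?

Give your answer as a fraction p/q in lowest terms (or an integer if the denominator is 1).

Let a_i = P(absorbed in 1 | start in state i).
Boundary conditions: a_1 = 1, a_6 = 0.
For each transient state i, a_i = sum_j P(i->j) * a_j:
  a_2 = 1/16*a_1 + 3/16*a_2 + 5/16*a_3 + 1/16*a_4 + 3/8*a_5 + 0*a_6
  a_3 = 1/4*a_1 + 1/8*a_2 + 1/8*a_3 + 1/16*a_4 + 1/8*a_5 + 5/16*a_6
  a_4 = 3/16*a_1 + 1/8*a_2 + 3/16*a_3 + 0*a_4 + 3/16*a_5 + 5/16*a_6
  a_5 = 0*a_1 + 0*a_2 + 3/8*a_3 + 7/16*a_4 + 0*a_5 + 3/16*a_6

Substituting a_1 = 1 and a_6 = 0, rearrange to (I - Q) a = r where r[i] = P(i -> 1):
  [13/16, -5/16, -1/16, -3/8] . (a_2, a_3, a_4, a_5) = 1/16
  [-1/8, 7/8, -1/16, -1/8] . (a_2, a_3, a_4, a_5) = 1/4
  [-1/8, -3/16, 1, -3/16] . (a_2, a_3, a_4, a_5) = 3/16
  [0, -3/8, -7/16, 1] . (a_2, a_3, a_4, a_5) = 0

Solving yields:
  a_2 = 490/1179
  a_3 = 493/1179
  a_4 = 446/1179
  a_5 = 380/1179

Starting state is 3, so the absorption probability is a_3 = 493/1179.

Answer: 493/1179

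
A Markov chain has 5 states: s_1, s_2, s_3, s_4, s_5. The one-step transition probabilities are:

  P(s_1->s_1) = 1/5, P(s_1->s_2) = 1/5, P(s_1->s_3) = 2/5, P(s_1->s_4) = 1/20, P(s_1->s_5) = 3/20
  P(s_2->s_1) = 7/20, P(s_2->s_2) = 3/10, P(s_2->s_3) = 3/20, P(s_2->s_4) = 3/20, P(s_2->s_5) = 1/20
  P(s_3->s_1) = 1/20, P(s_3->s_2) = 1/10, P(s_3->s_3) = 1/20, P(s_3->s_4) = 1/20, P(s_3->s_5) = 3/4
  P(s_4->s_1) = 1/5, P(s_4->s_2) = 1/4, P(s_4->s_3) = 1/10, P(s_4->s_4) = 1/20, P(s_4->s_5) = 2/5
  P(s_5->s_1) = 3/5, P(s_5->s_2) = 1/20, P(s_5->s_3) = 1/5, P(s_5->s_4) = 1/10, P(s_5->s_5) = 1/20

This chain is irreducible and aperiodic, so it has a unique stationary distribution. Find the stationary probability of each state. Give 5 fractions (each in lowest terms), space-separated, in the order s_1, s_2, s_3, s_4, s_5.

The stationary distribution satisfies pi = pi * P, i.e.:
  pi_s_1 = 1/5*pi_s_1 + 7/20*pi_s_2 + 1/20*pi_s_3 + 1/5*pi_s_4 + 3/5*pi_s_5
  pi_s_2 = 1/5*pi_s_1 + 3/10*pi_s_2 + 1/10*pi_s_3 + 1/4*pi_s_4 + 1/20*pi_s_5
  pi_s_3 = 2/5*pi_s_1 + 3/20*pi_s_2 + 1/20*pi_s_3 + 1/10*pi_s_4 + 1/5*pi_s_5
  pi_s_4 = 1/20*pi_s_1 + 3/20*pi_s_2 + 1/20*pi_s_3 + 1/20*pi_s_4 + 1/10*pi_s_5
  pi_s_5 = 3/20*pi_s_1 + 1/20*pi_s_2 + 3/4*pi_s_3 + 2/5*pi_s_4 + 1/20*pi_s_5
with normalization: pi_s_1 + pi_s_2 + pi_s_3 + pi_s_4 + pi_s_5 = 1.

Using the first 4 balance equations plus normalization, the linear system A*pi = b is:
  [-4/5, 7/20, 1/20, 1/5, 3/5] . pi = 0
  [1/5, -7/10, 1/10, 1/4, 1/20] . pi = 0
  [2/5, 3/20, -19/20, 1/10, 1/5] . pi = 0
  [1/20, 3/20, 1/20, -19/20, 1/10] . pi = 0
  [1, 1, 1, 1, 1] . pi = 1

Solving yields:
  pi_s_1 = 16024/54435
  pi_s_2 = 17489/108870
  pi_s_3 = 7667/36290
  pi_s_4 = 286/3629
  pi_s_5 = 13876/54435

Verification (pi * P):
  16024/54435*1/5 + 17489/108870*7/20 + 7667/36290*1/20 + 286/3629*1/5 + 13876/54435*3/5 = 16024/54435 = pi_s_1  (ok)
  16024/54435*1/5 + 17489/108870*3/10 + 7667/36290*1/10 + 286/3629*1/4 + 13876/54435*1/20 = 17489/108870 = pi_s_2  (ok)
  16024/54435*2/5 + 17489/108870*3/20 + 7667/36290*1/20 + 286/3629*1/10 + 13876/54435*1/5 = 7667/36290 = pi_s_3  (ok)
  16024/54435*1/20 + 17489/108870*3/20 + 7667/36290*1/20 + 286/3629*1/20 + 13876/54435*1/10 = 286/3629 = pi_s_4  (ok)
  16024/54435*3/20 + 17489/108870*1/20 + 7667/36290*3/4 + 286/3629*2/5 + 13876/54435*1/20 = 13876/54435 = pi_s_5  (ok)

Answer: 16024/54435 17489/108870 7667/36290 286/3629 13876/54435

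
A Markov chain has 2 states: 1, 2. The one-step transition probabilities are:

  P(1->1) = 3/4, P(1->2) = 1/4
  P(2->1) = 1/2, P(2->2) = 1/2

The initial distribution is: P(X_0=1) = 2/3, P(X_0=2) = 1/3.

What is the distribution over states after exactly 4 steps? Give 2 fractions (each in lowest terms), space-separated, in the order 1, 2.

Propagating the distribution step by step (d_{t+1} = d_t * P):
d_0 = (1=2/3, 2=1/3)
  d_1[1] = 2/3*3/4 + 1/3*1/2 = 2/3
  d_1[2] = 2/3*1/4 + 1/3*1/2 = 1/3
d_1 = (1=2/3, 2=1/3)
  d_2[1] = 2/3*3/4 + 1/3*1/2 = 2/3
  d_2[2] = 2/3*1/4 + 1/3*1/2 = 1/3
d_2 = (1=2/3, 2=1/3)
  d_3[1] = 2/3*3/4 + 1/3*1/2 = 2/3
  d_3[2] = 2/3*1/4 + 1/3*1/2 = 1/3
d_3 = (1=2/3, 2=1/3)
  d_4[1] = 2/3*3/4 + 1/3*1/2 = 2/3
  d_4[2] = 2/3*1/4 + 1/3*1/2 = 1/3
d_4 = (1=2/3, 2=1/3)

Answer: 2/3 1/3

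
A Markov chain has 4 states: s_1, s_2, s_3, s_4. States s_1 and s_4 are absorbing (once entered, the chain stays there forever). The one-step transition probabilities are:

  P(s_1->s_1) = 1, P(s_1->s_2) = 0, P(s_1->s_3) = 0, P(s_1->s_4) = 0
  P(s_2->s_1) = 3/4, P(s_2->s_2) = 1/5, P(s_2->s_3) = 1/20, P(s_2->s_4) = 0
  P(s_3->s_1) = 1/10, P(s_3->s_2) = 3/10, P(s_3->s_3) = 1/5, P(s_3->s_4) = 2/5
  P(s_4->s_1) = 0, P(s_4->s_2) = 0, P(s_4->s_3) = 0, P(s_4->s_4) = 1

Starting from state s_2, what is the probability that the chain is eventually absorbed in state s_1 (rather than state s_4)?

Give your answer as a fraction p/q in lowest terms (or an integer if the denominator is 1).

Let a_i = P(absorbed in s_1 | start in state i).
Boundary conditions: a_s_1 = 1, a_s_4 = 0.
For each transient state i, a_i = sum_j P(i->j) * a_j:
  a_s_2 = 3/4*a_s_1 + 1/5*a_s_2 + 1/20*a_s_3 + 0*a_s_4
  a_s_3 = 1/10*a_s_1 + 3/10*a_s_2 + 1/5*a_s_3 + 2/5*a_s_4

Substituting a_s_1 = 1 and a_s_4 = 0, rearrange to (I - Q) a = r where r[i] = P(i -> s_1):
  [4/5, -1/20] . (a_s_2, a_s_3) = 3/4
  [-3/10, 4/5] . (a_s_2, a_s_3) = 1/10

Solving yields:
  a_s_2 = 121/125
  a_s_3 = 61/125

Starting state is s_2, so the absorption probability is a_s_2 = 121/125.

Answer: 121/125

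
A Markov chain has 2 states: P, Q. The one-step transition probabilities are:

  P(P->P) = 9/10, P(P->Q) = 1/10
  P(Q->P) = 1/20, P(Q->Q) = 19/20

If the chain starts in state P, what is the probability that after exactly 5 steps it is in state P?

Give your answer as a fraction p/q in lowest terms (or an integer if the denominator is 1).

Computing P^5 by repeated multiplication:
P^1 =
  P: [9/10, 1/10]
  Q: [1/20, 19/20]
P^2 =
  P: [163/200, 37/200]
  Q: [37/400, 363/400]
P^3 =
  P: [2971/4000, 1029/4000]
  Q: [1029/8000, 6971/8000]
P^4 =
  P: [54507/80000, 25493/80000]
  Q: [25493/160000, 134507/160000]
P^5 =
  P: [1006619/1600000, 593381/1600000]
  Q: [593381/3200000, 2606619/3200000]

(P^5)[P -> P] = 1006619/1600000

Answer: 1006619/1600000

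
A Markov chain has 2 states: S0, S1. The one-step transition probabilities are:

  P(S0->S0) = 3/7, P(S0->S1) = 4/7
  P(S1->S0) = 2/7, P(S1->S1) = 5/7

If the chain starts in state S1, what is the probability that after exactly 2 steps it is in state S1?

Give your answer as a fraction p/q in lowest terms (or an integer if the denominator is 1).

Answer: 33/49

Derivation:
Computing P^2 by repeated multiplication:
P^1 =
  S0: [3/7, 4/7]
  S1: [2/7, 5/7]
P^2 =
  S0: [17/49, 32/49]
  S1: [16/49, 33/49]

(P^2)[S1 -> S1] = 33/49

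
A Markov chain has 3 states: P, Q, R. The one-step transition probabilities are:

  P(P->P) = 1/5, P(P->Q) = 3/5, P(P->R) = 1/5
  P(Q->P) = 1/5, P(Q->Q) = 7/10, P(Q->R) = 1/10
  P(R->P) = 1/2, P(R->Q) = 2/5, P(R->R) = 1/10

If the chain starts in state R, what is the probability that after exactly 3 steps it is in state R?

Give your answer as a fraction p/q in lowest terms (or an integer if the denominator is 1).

Answer: 123/1000

Derivation:
Computing P^3 by repeated multiplication:
P^1 =
  P: [1/5, 3/5, 1/5]
  Q: [1/5, 7/10, 1/10]
  R: [1/2, 2/5, 1/10]
P^2 =
  P: [13/50, 31/50, 3/25]
  Q: [23/100, 13/20, 3/25]
  R: [23/100, 31/50, 3/20]
P^3 =
  P: [59/250, 319/500, 63/500]
  Q: [59/250, 641/1000, 123/1000]
  R: [49/200, 79/125, 123/1000]

(P^3)[R -> R] = 123/1000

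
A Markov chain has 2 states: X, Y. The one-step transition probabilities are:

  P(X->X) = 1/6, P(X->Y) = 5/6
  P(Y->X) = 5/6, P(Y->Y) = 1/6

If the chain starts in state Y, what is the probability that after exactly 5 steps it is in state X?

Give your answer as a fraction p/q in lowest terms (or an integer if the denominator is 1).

Answer: 275/486

Derivation:
Computing P^5 by repeated multiplication:
P^1 =
  X: [1/6, 5/6]
  Y: [5/6, 1/6]
P^2 =
  X: [13/18, 5/18]
  Y: [5/18, 13/18]
P^3 =
  X: [19/54, 35/54]
  Y: [35/54, 19/54]
P^4 =
  X: [97/162, 65/162]
  Y: [65/162, 97/162]
P^5 =
  X: [211/486, 275/486]
  Y: [275/486, 211/486]

(P^5)[Y -> X] = 275/486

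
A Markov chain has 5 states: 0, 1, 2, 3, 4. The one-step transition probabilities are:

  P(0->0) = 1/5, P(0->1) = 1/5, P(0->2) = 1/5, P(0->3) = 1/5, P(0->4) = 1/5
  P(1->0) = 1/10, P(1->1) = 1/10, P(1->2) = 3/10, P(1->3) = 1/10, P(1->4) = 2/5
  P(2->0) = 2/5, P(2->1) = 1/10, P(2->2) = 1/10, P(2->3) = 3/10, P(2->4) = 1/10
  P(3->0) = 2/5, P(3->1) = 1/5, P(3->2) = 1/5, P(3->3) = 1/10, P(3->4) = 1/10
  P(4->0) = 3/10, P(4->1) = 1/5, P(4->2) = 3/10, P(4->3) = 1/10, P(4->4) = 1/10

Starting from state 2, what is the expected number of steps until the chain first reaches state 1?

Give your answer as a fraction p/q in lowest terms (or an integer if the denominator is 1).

Let h_i = expected steps to first reach 1 from state i.
Boundary: h_1 = 0.
First-step equations for the other states:
  h_0 = 1 + 1/5*h_0 + 1/5*h_1 + 1/5*h_2 + 1/5*h_3 + 1/5*h_4
  h_2 = 1 + 2/5*h_0 + 1/10*h_1 + 1/10*h_2 + 3/10*h_3 + 1/10*h_4
  h_3 = 1 + 2/5*h_0 + 1/5*h_1 + 1/5*h_2 + 1/10*h_3 + 1/10*h_4
  h_4 = 1 + 3/10*h_0 + 1/5*h_1 + 3/10*h_2 + 1/10*h_3 + 1/10*h_4

Substituting h_1 = 0 and rearranging gives the linear system (I - Q) h = 1:
  [4/5, -1/5, -1/5, -1/5] . (h_0, h_2, h_3, h_4) = 1
  [-2/5, 9/10, -3/10, -1/10] . (h_0, h_2, h_3, h_4) = 1
  [-2/5, -1/5, 9/10, -1/10] . (h_0, h_2, h_3, h_4) = 1
  [-3/10, -3/10, -1/10, 9/10] . (h_0, h_2, h_3, h_4) = 1

Solving yields:
  h_0 = 3330/601
  h_2 = 3630/601
  h_3 = 6655/1202
  h_4 = 6715/1202

Starting state is 2, so the expected hitting time is h_2 = 3630/601.

Answer: 3630/601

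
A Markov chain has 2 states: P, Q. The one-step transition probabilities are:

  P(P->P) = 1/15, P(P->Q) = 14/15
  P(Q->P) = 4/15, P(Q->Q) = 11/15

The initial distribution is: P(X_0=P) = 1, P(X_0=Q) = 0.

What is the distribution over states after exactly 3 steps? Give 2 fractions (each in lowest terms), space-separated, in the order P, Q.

Propagating the distribution step by step (d_{t+1} = d_t * P):
d_0 = (P=1, Q=0)
  d_1[P] = 1*1/15 + 0*4/15 = 1/15
  d_1[Q] = 1*14/15 + 0*11/15 = 14/15
d_1 = (P=1/15, Q=14/15)
  d_2[P] = 1/15*1/15 + 14/15*4/15 = 19/75
  d_2[Q] = 1/15*14/15 + 14/15*11/15 = 56/75
d_2 = (P=19/75, Q=56/75)
  d_3[P] = 19/75*1/15 + 56/75*4/15 = 27/125
  d_3[Q] = 19/75*14/15 + 56/75*11/15 = 98/125
d_3 = (P=27/125, Q=98/125)

Answer: 27/125 98/125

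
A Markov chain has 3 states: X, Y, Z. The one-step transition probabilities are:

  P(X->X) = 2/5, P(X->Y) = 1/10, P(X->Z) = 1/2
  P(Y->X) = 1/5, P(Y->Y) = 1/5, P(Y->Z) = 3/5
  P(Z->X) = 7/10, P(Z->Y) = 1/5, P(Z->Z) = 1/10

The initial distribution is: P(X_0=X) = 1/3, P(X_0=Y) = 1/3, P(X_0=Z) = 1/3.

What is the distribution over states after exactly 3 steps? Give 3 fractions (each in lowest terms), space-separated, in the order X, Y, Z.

Propagating the distribution step by step (d_{t+1} = d_t * P):
d_0 = (X=1/3, Y=1/3, Z=1/3)
  d_1[X] = 1/3*2/5 + 1/3*1/5 + 1/3*7/10 = 13/30
  d_1[Y] = 1/3*1/10 + 1/3*1/5 + 1/3*1/5 = 1/6
  d_1[Z] = 1/3*1/2 + 1/3*3/5 + 1/3*1/10 = 2/5
d_1 = (X=13/30, Y=1/6, Z=2/5)
  d_2[X] = 13/30*2/5 + 1/6*1/5 + 2/5*7/10 = 73/150
  d_2[Y] = 13/30*1/10 + 1/6*1/5 + 2/5*1/5 = 47/300
  d_2[Z] = 13/30*1/2 + 1/6*3/5 + 2/5*1/10 = 107/300
d_2 = (X=73/150, Y=47/300, Z=107/300)
  d_3[X] = 73/150*2/5 + 47/300*1/5 + 107/300*7/10 = 1427/3000
  d_3[Y] = 73/150*1/10 + 47/300*1/5 + 107/300*1/5 = 227/1500
  d_3[Z] = 73/150*1/2 + 47/300*3/5 + 107/300*1/10 = 373/1000
d_3 = (X=1427/3000, Y=227/1500, Z=373/1000)

Answer: 1427/3000 227/1500 373/1000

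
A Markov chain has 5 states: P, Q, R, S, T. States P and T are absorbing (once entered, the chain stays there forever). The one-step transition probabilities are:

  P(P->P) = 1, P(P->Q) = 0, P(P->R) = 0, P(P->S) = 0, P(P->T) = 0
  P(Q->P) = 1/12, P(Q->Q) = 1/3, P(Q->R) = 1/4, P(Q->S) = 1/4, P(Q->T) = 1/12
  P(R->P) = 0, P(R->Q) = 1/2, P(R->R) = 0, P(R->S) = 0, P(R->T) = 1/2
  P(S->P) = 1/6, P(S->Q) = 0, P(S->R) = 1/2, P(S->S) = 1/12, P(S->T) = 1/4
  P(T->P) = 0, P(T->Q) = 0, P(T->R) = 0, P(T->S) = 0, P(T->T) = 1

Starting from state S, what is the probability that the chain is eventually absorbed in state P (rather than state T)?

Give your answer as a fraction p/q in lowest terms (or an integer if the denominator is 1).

Let a_i = P(absorbed in P | start in state i).
Boundary conditions: a_P = 1, a_T = 0.
For each transient state i, a_i = sum_j P(i->j) * a_j:
  a_Q = 1/12*a_P + 1/3*a_Q + 1/4*a_R + 1/4*a_S + 1/12*a_T
  a_R = 0*a_P + 1/2*a_Q + 0*a_R + 0*a_S + 1/2*a_T
  a_S = 1/6*a_P + 0*a_Q + 1/2*a_R + 1/12*a_S + 1/4*a_T

Substituting a_P = 1 and a_T = 0, rearrange to (I - Q) a = r where r[i] = P(i -> P):
  [2/3, -1/4, -1/4] . (a_Q, a_R, a_S) = 1/12
  [-1/2, 1, 0] . (a_Q, a_R, a_S) = 0
  [0, -1/2, 11/12] . (a_Q, a_R, a_S) = 1/6

Solving yields:
  a_Q = 34/125
  a_R = 17/125
  a_S = 32/125

Starting state is S, so the absorption probability is a_S = 32/125.

Answer: 32/125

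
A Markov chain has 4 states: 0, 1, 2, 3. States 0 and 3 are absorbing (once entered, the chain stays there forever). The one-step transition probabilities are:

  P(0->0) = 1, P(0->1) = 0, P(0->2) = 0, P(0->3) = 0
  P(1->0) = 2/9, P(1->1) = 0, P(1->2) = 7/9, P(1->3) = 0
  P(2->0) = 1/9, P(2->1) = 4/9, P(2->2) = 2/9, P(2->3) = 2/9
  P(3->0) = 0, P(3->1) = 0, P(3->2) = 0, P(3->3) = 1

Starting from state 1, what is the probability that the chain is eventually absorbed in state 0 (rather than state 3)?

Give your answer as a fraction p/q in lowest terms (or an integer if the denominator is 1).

Answer: 3/5

Derivation:
Let a_i = P(absorbed in 0 | start in state i).
Boundary conditions: a_0 = 1, a_3 = 0.
For each transient state i, a_i = sum_j P(i->j) * a_j:
  a_1 = 2/9*a_0 + 0*a_1 + 7/9*a_2 + 0*a_3
  a_2 = 1/9*a_0 + 4/9*a_1 + 2/9*a_2 + 2/9*a_3

Substituting a_0 = 1 and a_3 = 0, rearrange to (I - Q) a = r where r[i] = P(i -> 0):
  [1, -7/9] . (a_1, a_2) = 2/9
  [-4/9, 7/9] . (a_1, a_2) = 1/9

Solving yields:
  a_1 = 3/5
  a_2 = 17/35

Starting state is 1, so the absorption probability is a_1 = 3/5.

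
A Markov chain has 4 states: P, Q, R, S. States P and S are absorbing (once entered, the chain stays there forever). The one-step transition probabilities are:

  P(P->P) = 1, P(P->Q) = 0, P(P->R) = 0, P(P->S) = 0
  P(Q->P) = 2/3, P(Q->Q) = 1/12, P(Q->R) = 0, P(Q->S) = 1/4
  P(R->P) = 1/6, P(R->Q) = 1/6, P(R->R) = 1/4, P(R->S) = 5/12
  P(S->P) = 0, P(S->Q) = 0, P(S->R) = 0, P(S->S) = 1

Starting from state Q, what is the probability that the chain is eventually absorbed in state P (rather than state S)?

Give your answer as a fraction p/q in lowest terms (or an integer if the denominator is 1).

Answer: 8/11

Derivation:
Let a_i = P(absorbed in P | start in state i).
Boundary conditions: a_P = 1, a_S = 0.
For each transient state i, a_i = sum_j P(i->j) * a_j:
  a_Q = 2/3*a_P + 1/12*a_Q + 0*a_R + 1/4*a_S
  a_R = 1/6*a_P + 1/6*a_Q + 1/4*a_R + 5/12*a_S

Substituting a_P = 1 and a_S = 0, rearrange to (I - Q) a = r where r[i] = P(i -> P):
  [11/12, 0] . (a_Q, a_R) = 2/3
  [-1/6, 3/4] . (a_Q, a_R) = 1/6

Solving yields:
  a_Q = 8/11
  a_R = 38/99

Starting state is Q, so the absorption probability is a_Q = 8/11.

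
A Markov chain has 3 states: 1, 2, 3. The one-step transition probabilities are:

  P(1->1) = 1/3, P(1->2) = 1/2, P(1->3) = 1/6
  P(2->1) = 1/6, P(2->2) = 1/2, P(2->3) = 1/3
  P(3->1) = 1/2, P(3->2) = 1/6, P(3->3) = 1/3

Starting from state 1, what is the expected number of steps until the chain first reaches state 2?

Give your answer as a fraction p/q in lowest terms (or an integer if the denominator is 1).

Answer: 30/13

Derivation:
Let h_i = expected steps to first reach 2 from state i.
Boundary: h_2 = 0.
First-step equations for the other states:
  h_1 = 1 + 1/3*h_1 + 1/2*h_2 + 1/6*h_3
  h_3 = 1 + 1/2*h_1 + 1/6*h_2 + 1/3*h_3

Substituting h_2 = 0 and rearranging gives the linear system (I - Q) h = 1:
  [2/3, -1/6] . (h_1, h_3) = 1
  [-1/2, 2/3] . (h_1, h_3) = 1

Solving yields:
  h_1 = 30/13
  h_3 = 42/13

Starting state is 1, so the expected hitting time is h_1 = 30/13.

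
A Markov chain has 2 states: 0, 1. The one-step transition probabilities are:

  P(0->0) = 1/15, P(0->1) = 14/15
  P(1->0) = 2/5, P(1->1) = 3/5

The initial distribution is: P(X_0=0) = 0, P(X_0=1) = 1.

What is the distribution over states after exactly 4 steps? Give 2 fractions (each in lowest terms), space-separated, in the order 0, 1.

Answer: 8/27 19/27

Derivation:
Propagating the distribution step by step (d_{t+1} = d_t * P):
d_0 = (0=0, 1=1)
  d_1[0] = 0*1/15 + 1*2/5 = 2/5
  d_1[1] = 0*14/15 + 1*3/5 = 3/5
d_1 = (0=2/5, 1=3/5)
  d_2[0] = 2/5*1/15 + 3/5*2/5 = 4/15
  d_2[1] = 2/5*14/15 + 3/5*3/5 = 11/15
d_2 = (0=4/15, 1=11/15)
  d_3[0] = 4/15*1/15 + 11/15*2/5 = 14/45
  d_3[1] = 4/15*14/15 + 11/15*3/5 = 31/45
d_3 = (0=14/45, 1=31/45)
  d_4[0] = 14/45*1/15 + 31/45*2/5 = 8/27
  d_4[1] = 14/45*14/15 + 31/45*3/5 = 19/27
d_4 = (0=8/27, 1=19/27)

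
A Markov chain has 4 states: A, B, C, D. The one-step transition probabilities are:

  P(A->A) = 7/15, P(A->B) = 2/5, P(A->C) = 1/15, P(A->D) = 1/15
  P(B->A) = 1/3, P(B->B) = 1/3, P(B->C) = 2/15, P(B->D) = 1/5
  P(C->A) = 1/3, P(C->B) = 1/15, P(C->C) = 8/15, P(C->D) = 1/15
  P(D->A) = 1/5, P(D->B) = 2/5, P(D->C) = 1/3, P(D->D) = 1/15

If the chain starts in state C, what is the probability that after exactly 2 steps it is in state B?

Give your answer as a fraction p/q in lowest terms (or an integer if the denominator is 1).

Computing P^2 by repeated multiplication:
P^1 =
  A: [7/15, 2/5, 1/15, 1/15]
  B: [1/3, 1/3, 2/15, 1/5]
  C: [1/3, 1/15, 8/15, 1/15]
  D: [1/5, 2/5, 1/3, 1/15]
P^2 =
  A: [29/75, 79/225, 32/225, 3/25]
  B: [79/225, 1/3, 46/225, 1/9]
  C: [83/225, 49/225, 76/225, 17/225]
  D: [79/225, 59/225, 4/15, 3/25]

(P^2)[C -> B] = 49/225

Answer: 49/225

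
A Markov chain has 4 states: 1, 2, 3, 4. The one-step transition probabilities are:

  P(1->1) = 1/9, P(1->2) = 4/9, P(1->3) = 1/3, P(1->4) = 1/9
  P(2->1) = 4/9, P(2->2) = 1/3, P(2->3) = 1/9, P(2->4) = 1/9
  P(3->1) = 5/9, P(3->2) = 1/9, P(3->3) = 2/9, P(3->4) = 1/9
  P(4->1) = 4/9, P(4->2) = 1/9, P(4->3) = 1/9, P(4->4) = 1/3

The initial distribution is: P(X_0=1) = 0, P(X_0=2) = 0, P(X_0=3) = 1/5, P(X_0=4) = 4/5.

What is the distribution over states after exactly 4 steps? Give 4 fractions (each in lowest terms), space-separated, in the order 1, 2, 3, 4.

Propagating the distribution step by step (d_{t+1} = d_t * P):
d_0 = (1=0, 2=0, 3=1/5, 4=4/5)
  d_1[1] = 0*1/9 + 0*4/9 + 1/5*5/9 + 4/5*4/9 = 7/15
  d_1[2] = 0*4/9 + 0*1/3 + 1/5*1/9 + 4/5*1/9 = 1/9
  d_1[3] = 0*1/3 + 0*1/9 + 1/5*2/9 + 4/5*1/9 = 2/15
  d_1[4] = 0*1/9 + 0*1/9 + 1/5*1/9 + 4/5*1/3 = 13/45
d_1 = (1=7/15, 2=1/9, 3=2/15, 4=13/45)
  d_2[1] = 7/15*1/9 + 1/9*4/9 + 2/15*5/9 + 13/45*4/9 = 41/135
  d_2[2] = 7/15*4/9 + 1/9*1/3 + 2/15*1/9 + 13/45*1/9 = 118/405
  d_2[3] = 7/15*1/3 + 1/9*1/9 + 2/15*2/9 + 13/45*1/9 = 31/135
  d_2[4] = 7/15*1/9 + 1/9*1/9 + 2/15*1/9 + 13/45*1/3 = 71/405
d_2 = (1=41/135, 2=118/405, 3=31/135, 4=71/405)
  d_3[1] = 41/135*1/9 + 118/405*4/9 + 31/135*5/9 + 71/405*4/9 = 448/1215
  d_3[2] = 41/135*4/9 + 118/405*1/3 + 31/135*1/9 + 71/405*1/9 = 202/729
  d_3[3] = 41/135*1/3 + 118/405*1/9 + 31/135*2/9 + 71/405*1/9 = 248/1215
  d_3[4] = 41/135*1/9 + 118/405*1/9 + 31/135*1/9 + 71/405*1/3 = 547/3645
d_3 = (1=448/1215, 2=202/729, 3=248/1215, 4=547/3645)
  d_4[1] = 448/1215*1/9 + 202/729*4/9 + 248/1215*5/9 + 547/3645*4/9 = 3764/10935
  d_4[2] = 448/1215*4/9 + 202/729*1/3 + 248/1215*1/9 + 547/3645*1/9 = 9697/32805
  d_4[3] = 448/1215*1/3 + 202/729*1/9 + 248/1215*2/9 + 547/3645*1/9 = 2359/10935
  d_4[4] = 448/1215*1/9 + 202/729*1/9 + 248/1215*1/9 + 547/3645*1/3 = 4739/32805
d_4 = (1=3764/10935, 2=9697/32805, 3=2359/10935, 4=4739/32805)

Answer: 3764/10935 9697/32805 2359/10935 4739/32805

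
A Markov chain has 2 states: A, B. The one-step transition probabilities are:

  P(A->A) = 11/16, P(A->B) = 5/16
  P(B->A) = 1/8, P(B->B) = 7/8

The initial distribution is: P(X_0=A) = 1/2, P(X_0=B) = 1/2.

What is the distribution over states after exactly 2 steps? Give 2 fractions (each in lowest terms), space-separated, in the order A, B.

Propagating the distribution step by step (d_{t+1} = d_t * P):
d_0 = (A=1/2, B=1/2)
  d_1[A] = 1/2*11/16 + 1/2*1/8 = 13/32
  d_1[B] = 1/2*5/16 + 1/2*7/8 = 19/32
d_1 = (A=13/32, B=19/32)
  d_2[A] = 13/32*11/16 + 19/32*1/8 = 181/512
  d_2[B] = 13/32*5/16 + 19/32*7/8 = 331/512
d_2 = (A=181/512, B=331/512)

Answer: 181/512 331/512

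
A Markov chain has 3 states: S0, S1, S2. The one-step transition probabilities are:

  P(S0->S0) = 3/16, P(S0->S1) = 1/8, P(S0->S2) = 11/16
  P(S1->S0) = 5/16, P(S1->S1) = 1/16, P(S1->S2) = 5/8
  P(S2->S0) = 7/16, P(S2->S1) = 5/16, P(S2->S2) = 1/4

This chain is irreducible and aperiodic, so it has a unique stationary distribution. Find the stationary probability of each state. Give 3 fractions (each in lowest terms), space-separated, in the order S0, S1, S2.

Answer: 65/197 79/394 185/394

Derivation:
The stationary distribution satisfies pi = pi * P, i.e.:
  pi_S0 = 3/16*pi_S0 + 5/16*pi_S1 + 7/16*pi_S2
  pi_S1 = 1/8*pi_S0 + 1/16*pi_S1 + 5/16*pi_S2
  pi_S2 = 11/16*pi_S0 + 5/8*pi_S1 + 1/4*pi_S2
with normalization: pi_S0 + pi_S1 + pi_S2 = 1.

Using the first 2 balance equations plus normalization, the linear system A*pi = b is:
  [-13/16, 5/16, 7/16] . pi = 0
  [1/8, -15/16, 5/16] . pi = 0
  [1, 1, 1] . pi = 1

Solving yields:
  pi_S0 = 65/197
  pi_S1 = 79/394
  pi_S2 = 185/394

Verification (pi * P):
  65/197*3/16 + 79/394*5/16 + 185/394*7/16 = 65/197 = pi_S0  (ok)
  65/197*1/8 + 79/394*1/16 + 185/394*5/16 = 79/394 = pi_S1  (ok)
  65/197*11/16 + 79/394*5/8 + 185/394*1/4 = 185/394 = pi_S2  (ok)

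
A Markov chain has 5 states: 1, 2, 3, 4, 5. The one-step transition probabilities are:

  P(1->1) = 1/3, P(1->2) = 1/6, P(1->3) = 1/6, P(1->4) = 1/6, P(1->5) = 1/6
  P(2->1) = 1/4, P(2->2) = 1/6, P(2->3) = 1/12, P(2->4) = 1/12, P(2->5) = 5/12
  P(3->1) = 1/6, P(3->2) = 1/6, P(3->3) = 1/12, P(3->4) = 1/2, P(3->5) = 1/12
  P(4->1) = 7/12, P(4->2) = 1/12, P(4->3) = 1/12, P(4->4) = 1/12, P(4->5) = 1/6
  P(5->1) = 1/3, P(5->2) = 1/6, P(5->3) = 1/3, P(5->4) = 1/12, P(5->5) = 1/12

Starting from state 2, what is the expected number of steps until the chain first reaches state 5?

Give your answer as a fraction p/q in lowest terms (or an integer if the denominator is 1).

Answer: 9168/2395

Derivation:
Let h_i = expected steps to first reach 5 from state i.
Boundary: h_5 = 0.
First-step equations for the other states:
  h_1 = 1 + 1/3*h_1 + 1/6*h_2 + 1/6*h_3 + 1/6*h_4 + 1/6*h_5
  h_2 = 1 + 1/4*h_1 + 1/6*h_2 + 1/12*h_3 + 1/12*h_4 + 5/12*h_5
  h_3 = 1 + 1/6*h_1 + 1/6*h_2 + 1/12*h_3 + 1/2*h_4 + 1/12*h_5
  h_4 = 1 + 7/12*h_1 + 1/12*h_2 + 1/12*h_3 + 1/12*h_4 + 1/6*h_5

Substituting h_5 = 0 and rearranging gives the linear system (I - Q) h = 1:
  [2/3, -1/6, -1/6, -1/6] . (h_1, h_2, h_3, h_4) = 1
  [-1/4, 5/6, -1/12, -1/12] . (h_1, h_2, h_3, h_4) = 1
  [-1/6, -1/6, 11/12, -1/2] . (h_1, h_2, h_3, h_4) = 1
  [-7/12, -1/12, -1/12, 11/12] . (h_1, h_2, h_3, h_4) = 1

Solving yields:
  h_1 = 12354/2395
  h_2 = 9168/2395
  h_3 = 13356/2395
  h_4 = 12522/2395

Starting state is 2, so the expected hitting time is h_2 = 9168/2395.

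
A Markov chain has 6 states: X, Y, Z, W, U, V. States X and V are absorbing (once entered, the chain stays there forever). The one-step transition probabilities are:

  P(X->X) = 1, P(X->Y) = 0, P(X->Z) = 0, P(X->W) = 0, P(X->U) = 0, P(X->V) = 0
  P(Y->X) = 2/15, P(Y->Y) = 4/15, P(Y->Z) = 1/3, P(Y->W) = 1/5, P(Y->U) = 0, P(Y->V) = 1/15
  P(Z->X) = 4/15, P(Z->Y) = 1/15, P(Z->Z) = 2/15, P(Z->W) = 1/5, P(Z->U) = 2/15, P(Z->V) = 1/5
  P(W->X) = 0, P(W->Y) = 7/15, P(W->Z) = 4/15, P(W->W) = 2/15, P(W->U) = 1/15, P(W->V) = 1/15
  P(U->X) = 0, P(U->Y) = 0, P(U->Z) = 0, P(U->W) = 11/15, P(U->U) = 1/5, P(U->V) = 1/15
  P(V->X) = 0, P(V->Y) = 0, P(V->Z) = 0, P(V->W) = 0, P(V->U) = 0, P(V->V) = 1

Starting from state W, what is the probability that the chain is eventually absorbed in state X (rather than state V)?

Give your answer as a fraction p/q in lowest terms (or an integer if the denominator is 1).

Let a_i = P(absorbed in X | start in state i).
Boundary conditions: a_X = 1, a_V = 0.
For each transient state i, a_i = sum_j P(i->j) * a_j:
  a_Y = 2/15*a_X + 4/15*a_Y + 1/3*a_Z + 1/5*a_W + 0*a_U + 1/15*a_V
  a_Z = 4/15*a_X + 1/15*a_Y + 2/15*a_Z + 1/5*a_W + 2/15*a_U + 1/5*a_V
  a_W = 0*a_X + 7/15*a_Y + 4/15*a_Z + 2/15*a_W + 1/15*a_U + 1/15*a_V
  a_U = 0*a_X + 0*a_Y + 0*a_Z + 11/15*a_W + 1/5*a_U + 1/15*a_V

Substituting a_X = 1 and a_V = 0, rearrange to (I - Q) a = r where r[i] = P(i -> X):
  [11/15, -1/3, -1/5, 0] . (a_Y, a_Z, a_W, a_U) = 2/15
  [-1/15, 13/15, -1/5, -2/15] . (a_Y, a_Z, a_W, a_U) = 4/15
  [-7/15, -4/15, 13/15, -1/15] . (a_Y, a_Z, a_W, a_U) = 0
  [0, 0, -11/15, 4/5] . (a_Y, a_Z, a_W, a_U) = 0

Solving yields:
  a_Y = 3391/6004
  a_Z = 3237/6004
  a_W = 759/1501
  a_U = 2783/6004

Starting state is W, so the absorption probability is a_W = 759/1501.

Answer: 759/1501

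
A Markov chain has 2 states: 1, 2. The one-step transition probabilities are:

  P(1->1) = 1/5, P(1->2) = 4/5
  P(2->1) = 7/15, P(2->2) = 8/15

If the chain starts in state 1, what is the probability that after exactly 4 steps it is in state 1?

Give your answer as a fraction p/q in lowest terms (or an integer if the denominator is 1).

Computing P^4 by repeated multiplication:
P^1 =
  1: [1/5, 4/5]
  2: [7/15, 8/15]
P^2 =
  1: [31/75, 44/75]
  2: [77/225, 148/225]
P^3 =
  1: [401/1125, 724/1125]
  2: [1267/3375, 2108/3375]
P^4 =
  1: [6271/16875, 10604/16875]
  2: [18557/50625, 32068/50625]

(P^4)[1 -> 1] = 6271/16875

Answer: 6271/16875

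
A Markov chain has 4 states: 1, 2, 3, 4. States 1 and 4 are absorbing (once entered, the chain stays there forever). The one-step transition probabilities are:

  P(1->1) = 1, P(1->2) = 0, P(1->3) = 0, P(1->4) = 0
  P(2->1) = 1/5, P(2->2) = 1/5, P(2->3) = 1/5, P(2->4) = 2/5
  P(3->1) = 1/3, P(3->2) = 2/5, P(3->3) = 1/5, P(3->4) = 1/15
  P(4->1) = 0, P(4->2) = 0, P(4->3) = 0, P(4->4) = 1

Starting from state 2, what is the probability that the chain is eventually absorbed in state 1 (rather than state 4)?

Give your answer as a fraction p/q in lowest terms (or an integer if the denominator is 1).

Let a_i = P(absorbed in 1 | start in state i).
Boundary conditions: a_1 = 1, a_4 = 0.
For each transient state i, a_i = sum_j P(i->j) * a_j:
  a_2 = 1/5*a_1 + 1/5*a_2 + 1/5*a_3 + 2/5*a_4
  a_3 = 1/3*a_1 + 2/5*a_2 + 1/5*a_3 + 1/15*a_4

Substituting a_1 = 1 and a_4 = 0, rearrange to (I - Q) a = r where r[i] = P(i -> 1):
  [4/5, -1/5] . (a_2, a_3) = 1/5
  [-2/5, 4/5] . (a_2, a_3) = 1/3

Solving yields:
  a_2 = 17/42
  a_3 = 13/21

Starting state is 2, so the absorption probability is a_2 = 17/42.

Answer: 17/42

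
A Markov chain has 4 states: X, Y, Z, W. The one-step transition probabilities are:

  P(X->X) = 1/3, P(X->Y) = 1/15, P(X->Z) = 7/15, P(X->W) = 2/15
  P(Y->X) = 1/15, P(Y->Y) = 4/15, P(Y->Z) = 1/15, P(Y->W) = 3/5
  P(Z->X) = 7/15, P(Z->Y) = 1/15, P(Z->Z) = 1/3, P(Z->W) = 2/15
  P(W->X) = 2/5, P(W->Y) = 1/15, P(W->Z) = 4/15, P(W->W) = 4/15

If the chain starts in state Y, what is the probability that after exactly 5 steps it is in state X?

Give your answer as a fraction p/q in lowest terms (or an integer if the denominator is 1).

Answer: 2081/5625

Derivation:
Computing P^5 by repeated multiplication:
P^1 =
  X: [1/3, 1/15, 7/15, 2/15]
  Y: [1/15, 4/15, 1/15, 3/5]
  Z: [7/15, 1/15, 1/3, 2/15]
  W: [2/5, 1/15, 4/15, 4/15]
P^2 =
  X: [29/75, 2/25, 79/225, 41/225]
  Y: [14/45, 3/25, 52/225, 76/225]
  Z: [83/225, 2/25, 83/225, 41/225]
  W: [83/225, 2/25, 79/225, 1/5]
P^3 =
  X: [1252/3375, 31/375, 1186/3375, 658/3375]
  Y: [133/375, 34/375, 1081/3375, 791/3375]
  Z: [28/75, 31/375, 1178/3375, 658/3375]
  W: [1256/3375, 31/375, 1174/3375, 74/375]
P^4 =
  X: [6263/16875, 52/625, 3521/10125, 10019/50625]
  Y: [18604/50625, 53/625, 17254/50625, 10474/50625]
  Z: [18773/50625, 52/625, 17621/50625, 10019/50625]
  W: [18773/50625, 52/625, 3521/10125, 223/1125]
P^5 =
  X: [281506/759375, 781/9375, 263836/759375, 150772/759375]
  Y: [2081/5625, 784/9375, 262687/759375, 152249/759375]
  Z: [31282/84375, 781/9375, 263804/759375, 150772/759375]
  W: [281522/759375, 781/9375, 263788/759375, 16756/84375]

(P^5)[Y -> X] = 2081/5625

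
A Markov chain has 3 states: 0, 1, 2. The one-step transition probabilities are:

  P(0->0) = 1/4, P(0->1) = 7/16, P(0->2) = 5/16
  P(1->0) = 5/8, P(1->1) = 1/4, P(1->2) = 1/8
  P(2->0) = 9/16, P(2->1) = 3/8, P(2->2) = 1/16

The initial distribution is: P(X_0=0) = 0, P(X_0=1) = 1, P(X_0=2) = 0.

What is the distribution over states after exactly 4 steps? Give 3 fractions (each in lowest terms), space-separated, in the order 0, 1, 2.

Answer: 14371/32768 5903/16384 6591/32768

Derivation:
Propagating the distribution step by step (d_{t+1} = d_t * P):
d_0 = (0=0, 1=1, 2=0)
  d_1[0] = 0*1/4 + 1*5/8 + 0*9/16 = 5/8
  d_1[1] = 0*7/16 + 1*1/4 + 0*3/8 = 1/4
  d_1[2] = 0*5/16 + 1*1/8 + 0*1/16 = 1/8
d_1 = (0=5/8, 1=1/4, 2=1/8)
  d_2[0] = 5/8*1/4 + 1/4*5/8 + 1/8*9/16 = 49/128
  d_2[1] = 5/8*7/16 + 1/4*1/4 + 1/8*3/8 = 49/128
  d_2[2] = 5/8*5/16 + 1/4*1/8 + 1/8*1/16 = 15/64
d_2 = (0=49/128, 1=49/128, 2=15/64)
  d_3[0] = 49/128*1/4 + 49/128*5/8 + 15/64*9/16 = 239/512
  d_3[1] = 49/128*7/16 + 49/128*1/4 + 15/64*3/8 = 719/2048
  d_3[2] = 49/128*5/16 + 49/128*1/8 + 15/64*1/16 = 373/2048
d_3 = (0=239/512, 1=719/2048, 2=373/2048)
  d_4[0] = 239/512*1/4 + 719/2048*5/8 + 373/2048*9/16 = 14371/32768
  d_4[1] = 239/512*7/16 + 719/2048*1/4 + 373/2048*3/8 = 5903/16384
  d_4[2] = 239/512*5/16 + 719/2048*1/8 + 373/2048*1/16 = 6591/32768
d_4 = (0=14371/32768, 1=5903/16384, 2=6591/32768)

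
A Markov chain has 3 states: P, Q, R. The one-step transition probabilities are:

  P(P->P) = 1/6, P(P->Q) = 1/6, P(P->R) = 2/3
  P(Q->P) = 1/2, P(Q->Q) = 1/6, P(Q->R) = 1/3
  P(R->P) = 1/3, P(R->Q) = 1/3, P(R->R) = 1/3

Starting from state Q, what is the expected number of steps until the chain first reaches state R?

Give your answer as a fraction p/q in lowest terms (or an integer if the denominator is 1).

Answer: 24/11

Derivation:
Let h_i = expected steps to first reach R from state i.
Boundary: h_R = 0.
First-step equations for the other states:
  h_P = 1 + 1/6*h_P + 1/6*h_Q + 2/3*h_R
  h_Q = 1 + 1/2*h_P + 1/6*h_Q + 1/3*h_R

Substituting h_R = 0 and rearranging gives the linear system (I - Q) h = 1:
  [5/6, -1/6] . (h_P, h_Q) = 1
  [-1/2, 5/6] . (h_P, h_Q) = 1

Solving yields:
  h_P = 18/11
  h_Q = 24/11

Starting state is Q, so the expected hitting time is h_Q = 24/11.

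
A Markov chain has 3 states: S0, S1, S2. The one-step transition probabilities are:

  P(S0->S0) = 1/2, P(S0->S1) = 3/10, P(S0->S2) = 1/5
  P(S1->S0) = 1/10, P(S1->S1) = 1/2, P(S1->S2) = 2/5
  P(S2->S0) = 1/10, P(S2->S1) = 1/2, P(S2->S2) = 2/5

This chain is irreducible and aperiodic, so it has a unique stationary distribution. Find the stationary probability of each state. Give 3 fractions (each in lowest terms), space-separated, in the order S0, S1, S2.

Answer: 1/6 7/15 11/30

Derivation:
The stationary distribution satisfies pi = pi * P, i.e.:
  pi_S0 = 1/2*pi_S0 + 1/10*pi_S1 + 1/10*pi_S2
  pi_S1 = 3/10*pi_S0 + 1/2*pi_S1 + 1/2*pi_S2
  pi_S2 = 1/5*pi_S0 + 2/5*pi_S1 + 2/5*pi_S2
with normalization: pi_S0 + pi_S1 + pi_S2 = 1.

Using the first 2 balance equations plus normalization, the linear system A*pi = b is:
  [-1/2, 1/10, 1/10] . pi = 0
  [3/10, -1/2, 1/2] . pi = 0
  [1, 1, 1] . pi = 1

Solving yields:
  pi_S0 = 1/6
  pi_S1 = 7/15
  pi_S2 = 11/30

Verification (pi * P):
  1/6*1/2 + 7/15*1/10 + 11/30*1/10 = 1/6 = pi_S0  (ok)
  1/6*3/10 + 7/15*1/2 + 11/30*1/2 = 7/15 = pi_S1  (ok)
  1/6*1/5 + 7/15*2/5 + 11/30*2/5 = 11/30 = pi_S2  (ok)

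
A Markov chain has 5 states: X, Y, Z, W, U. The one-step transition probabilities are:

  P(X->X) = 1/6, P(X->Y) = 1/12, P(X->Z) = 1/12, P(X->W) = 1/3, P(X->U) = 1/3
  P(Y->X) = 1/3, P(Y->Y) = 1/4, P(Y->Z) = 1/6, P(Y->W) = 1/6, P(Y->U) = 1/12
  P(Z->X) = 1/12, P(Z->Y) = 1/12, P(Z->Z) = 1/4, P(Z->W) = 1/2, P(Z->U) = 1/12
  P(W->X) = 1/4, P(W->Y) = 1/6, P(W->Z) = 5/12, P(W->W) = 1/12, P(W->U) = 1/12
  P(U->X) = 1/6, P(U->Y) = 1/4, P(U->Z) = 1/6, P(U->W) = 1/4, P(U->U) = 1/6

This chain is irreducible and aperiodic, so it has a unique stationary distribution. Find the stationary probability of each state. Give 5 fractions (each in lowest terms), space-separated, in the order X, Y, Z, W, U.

Answer: 4096/20987 3266/20987 4977/20987 5623/20987 3025/20987

Derivation:
The stationary distribution satisfies pi = pi * P, i.e.:
  pi_X = 1/6*pi_X + 1/3*pi_Y + 1/12*pi_Z + 1/4*pi_W + 1/6*pi_U
  pi_Y = 1/12*pi_X + 1/4*pi_Y + 1/12*pi_Z + 1/6*pi_W + 1/4*pi_U
  pi_Z = 1/12*pi_X + 1/6*pi_Y + 1/4*pi_Z + 5/12*pi_W + 1/6*pi_U
  pi_W = 1/3*pi_X + 1/6*pi_Y + 1/2*pi_Z + 1/12*pi_W + 1/4*pi_U
  pi_U = 1/3*pi_X + 1/12*pi_Y + 1/12*pi_Z + 1/12*pi_W + 1/6*pi_U
with normalization: pi_X + pi_Y + pi_Z + pi_W + pi_U = 1.

Using the first 4 balance equations plus normalization, the linear system A*pi = b is:
  [-5/6, 1/3, 1/12, 1/4, 1/6] . pi = 0
  [1/12, -3/4, 1/12, 1/6, 1/4] . pi = 0
  [1/12, 1/6, -3/4, 5/12, 1/6] . pi = 0
  [1/3, 1/6, 1/2, -11/12, 1/4] . pi = 0
  [1, 1, 1, 1, 1] . pi = 1

Solving yields:
  pi_X = 4096/20987
  pi_Y = 3266/20987
  pi_Z = 4977/20987
  pi_W = 5623/20987
  pi_U = 3025/20987

Verification (pi * P):
  4096/20987*1/6 + 3266/20987*1/3 + 4977/20987*1/12 + 5623/20987*1/4 + 3025/20987*1/6 = 4096/20987 = pi_X  (ok)
  4096/20987*1/12 + 3266/20987*1/4 + 4977/20987*1/12 + 5623/20987*1/6 + 3025/20987*1/4 = 3266/20987 = pi_Y  (ok)
  4096/20987*1/12 + 3266/20987*1/6 + 4977/20987*1/4 + 5623/20987*5/12 + 3025/20987*1/6 = 4977/20987 = pi_Z  (ok)
  4096/20987*1/3 + 3266/20987*1/6 + 4977/20987*1/2 + 5623/20987*1/12 + 3025/20987*1/4 = 5623/20987 = pi_W  (ok)
  4096/20987*1/3 + 3266/20987*1/12 + 4977/20987*1/12 + 5623/20987*1/12 + 3025/20987*1/6 = 3025/20987 = pi_U  (ok)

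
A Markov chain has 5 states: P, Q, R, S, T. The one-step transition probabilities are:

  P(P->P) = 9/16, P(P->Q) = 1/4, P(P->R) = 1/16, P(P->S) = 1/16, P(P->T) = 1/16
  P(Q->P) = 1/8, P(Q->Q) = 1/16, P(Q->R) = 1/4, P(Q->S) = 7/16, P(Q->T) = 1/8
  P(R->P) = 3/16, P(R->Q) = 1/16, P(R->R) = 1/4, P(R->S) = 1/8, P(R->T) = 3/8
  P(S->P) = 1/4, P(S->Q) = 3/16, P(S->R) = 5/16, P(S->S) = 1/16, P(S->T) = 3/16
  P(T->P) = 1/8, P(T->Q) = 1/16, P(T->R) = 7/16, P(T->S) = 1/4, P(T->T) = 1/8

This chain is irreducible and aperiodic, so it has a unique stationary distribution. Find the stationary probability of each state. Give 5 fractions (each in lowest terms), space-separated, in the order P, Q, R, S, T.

The stationary distribution satisfies pi = pi * P, i.e.:
  pi_P = 9/16*pi_P + 1/8*pi_Q + 3/16*pi_R + 1/4*pi_S + 1/8*pi_T
  pi_Q = 1/4*pi_P + 1/16*pi_Q + 1/16*pi_R + 3/16*pi_S + 1/16*pi_T
  pi_R = 1/16*pi_P + 1/4*pi_Q + 1/4*pi_R + 5/16*pi_S + 7/16*pi_T
  pi_S = 1/16*pi_P + 7/16*pi_Q + 1/8*pi_R + 1/16*pi_S + 1/4*pi_T
  pi_T = 1/16*pi_P + 1/8*pi_Q + 3/8*pi_R + 3/16*pi_S + 1/8*pi_T
with normalization: pi_P + pi_Q + pi_R + pi_S + pi_T = 1.

Using the first 4 balance equations plus normalization, the linear system A*pi = b is:
  [-7/16, 1/8, 3/16, 1/4, 1/8] . pi = 0
  [1/4, -15/16, 1/16, 3/16, 1/16] . pi = 0
  [1/16, 1/4, -3/4, 5/16, 7/16] . pi = 0
  [1/16, 7/16, 1/8, -15/16, 1/4] . pi = 0
  [1, 1, 1, 1, 1] . pi = 1

Solving yields:
  pi_P = 5051/17733
  pi_Q = 2414/17733
  pi_R = 185/771
  pi_S = 2869/17733
  pi_T = 1048/5911

Verification (pi * P):
  5051/17733*9/16 + 2414/17733*1/8 + 185/771*3/16 + 2869/17733*1/4 + 1048/5911*1/8 = 5051/17733 = pi_P  (ok)
  5051/17733*1/4 + 2414/17733*1/16 + 185/771*1/16 + 2869/17733*3/16 + 1048/5911*1/16 = 2414/17733 = pi_Q  (ok)
  5051/17733*1/16 + 2414/17733*1/4 + 185/771*1/4 + 2869/17733*5/16 + 1048/5911*7/16 = 185/771 = pi_R  (ok)
  5051/17733*1/16 + 2414/17733*7/16 + 185/771*1/8 + 2869/17733*1/16 + 1048/5911*1/4 = 2869/17733 = pi_S  (ok)
  5051/17733*1/16 + 2414/17733*1/8 + 185/771*3/8 + 2869/17733*3/16 + 1048/5911*1/8 = 1048/5911 = pi_T  (ok)

Answer: 5051/17733 2414/17733 185/771 2869/17733 1048/5911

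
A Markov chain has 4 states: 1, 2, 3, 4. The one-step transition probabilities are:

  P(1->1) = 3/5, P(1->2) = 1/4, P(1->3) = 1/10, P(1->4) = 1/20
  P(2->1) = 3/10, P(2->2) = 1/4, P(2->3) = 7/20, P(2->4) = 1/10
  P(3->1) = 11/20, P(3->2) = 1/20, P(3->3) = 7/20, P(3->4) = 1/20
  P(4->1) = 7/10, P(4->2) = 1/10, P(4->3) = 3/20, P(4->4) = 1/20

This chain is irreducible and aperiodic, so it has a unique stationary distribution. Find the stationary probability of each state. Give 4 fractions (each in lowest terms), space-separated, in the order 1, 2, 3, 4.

The stationary distribution satisfies pi = pi * P, i.e.:
  pi_1 = 3/5*pi_1 + 3/10*pi_2 + 11/20*pi_3 + 7/10*pi_4
  pi_2 = 1/4*pi_1 + 1/4*pi_2 + 1/20*pi_3 + 1/10*pi_4
  pi_3 = 1/10*pi_1 + 7/20*pi_2 + 7/20*pi_3 + 3/20*pi_4
  pi_4 = 1/20*pi_1 + 1/10*pi_2 + 1/20*pi_3 + 1/20*pi_4
with normalization: pi_1 + pi_2 + pi_3 + pi_4 = 1.

Using the first 3 balance equations plus normalization, the linear system A*pi = b is:
  [-2/5, 3/10, 11/20, 7/10] . pi = 0
  [1/4, -3/4, 1/20, 1/10] . pi = 0
  [1/10, 7/20, -13/20, 3/20] . pi = 0
  [1, 1, 1, 1] . pi = 1

Solving yields:
  pi_1 = 3455/6449
  pi_2 = 1291/6449
  pi_3 = 1316/6449
  pi_4 = 387/6449

Verification (pi * P):
  3455/6449*3/5 + 1291/6449*3/10 + 1316/6449*11/20 + 387/6449*7/10 = 3455/6449 = pi_1  (ok)
  3455/6449*1/4 + 1291/6449*1/4 + 1316/6449*1/20 + 387/6449*1/10 = 1291/6449 = pi_2  (ok)
  3455/6449*1/10 + 1291/6449*7/20 + 1316/6449*7/20 + 387/6449*3/20 = 1316/6449 = pi_3  (ok)
  3455/6449*1/20 + 1291/6449*1/10 + 1316/6449*1/20 + 387/6449*1/20 = 387/6449 = pi_4  (ok)

Answer: 3455/6449 1291/6449 1316/6449 387/6449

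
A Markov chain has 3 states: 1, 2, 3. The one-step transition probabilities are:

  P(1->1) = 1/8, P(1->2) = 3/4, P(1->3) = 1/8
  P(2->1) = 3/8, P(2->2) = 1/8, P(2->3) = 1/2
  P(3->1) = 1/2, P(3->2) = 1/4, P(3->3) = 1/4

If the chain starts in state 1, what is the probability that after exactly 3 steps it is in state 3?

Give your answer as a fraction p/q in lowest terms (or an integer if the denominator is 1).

Computing P^3 by repeated multiplication:
P^1 =
  1: [1/8, 3/4, 1/8]
  2: [3/8, 1/8, 1/2]
  3: [1/2, 1/4, 1/4]
P^2 =
  1: [23/64, 7/32, 27/64]
  2: [11/32, 27/64, 15/64]
  3: [9/32, 15/32, 1/4]
P^3 =
  1: [173/512, 103/256, 133/512]
  2: [163/512, 189/512, 5/16]
  3: [43/128, 85/256, 85/256]

(P^3)[1 -> 3] = 133/512

Answer: 133/512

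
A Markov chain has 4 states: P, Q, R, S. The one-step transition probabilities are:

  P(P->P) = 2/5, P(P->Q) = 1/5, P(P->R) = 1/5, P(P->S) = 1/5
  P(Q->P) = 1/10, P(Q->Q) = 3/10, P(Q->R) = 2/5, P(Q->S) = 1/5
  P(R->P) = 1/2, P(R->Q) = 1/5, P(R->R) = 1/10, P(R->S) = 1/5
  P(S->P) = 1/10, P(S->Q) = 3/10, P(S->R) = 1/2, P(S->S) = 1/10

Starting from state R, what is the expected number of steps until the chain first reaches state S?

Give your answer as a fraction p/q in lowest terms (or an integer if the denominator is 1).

Let h_i = expected steps to first reach S from state i.
Boundary: h_S = 0.
First-step equations for the other states:
  h_P = 1 + 2/5*h_P + 1/5*h_Q + 1/5*h_R + 1/5*h_S
  h_Q = 1 + 1/10*h_P + 3/10*h_Q + 2/5*h_R + 1/5*h_S
  h_R = 1 + 1/2*h_P + 1/5*h_Q + 1/10*h_R + 1/5*h_S

Substituting h_S = 0 and rearranging gives the linear system (I - Q) h = 1:
  [3/5, -1/5, -1/5] . (h_P, h_Q, h_R) = 1
  [-1/10, 7/10, -2/5] . (h_P, h_Q, h_R) = 1
  [-1/2, -1/5, 9/10] . (h_P, h_Q, h_R) = 1

Solving yields:
  h_P = 5
  h_Q = 5
  h_R = 5

Starting state is R, so the expected hitting time is h_R = 5.

Answer: 5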